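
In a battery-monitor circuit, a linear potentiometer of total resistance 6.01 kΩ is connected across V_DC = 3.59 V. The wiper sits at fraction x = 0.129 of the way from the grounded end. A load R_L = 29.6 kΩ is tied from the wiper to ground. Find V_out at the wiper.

The pot divides into 5.235 kΩ above the wiper and 0.7753 kΩ below.
Lower segment in parallel with the load: 0.7753 ‖ 29.6 = 0.7555 kΩ.
Loaded-divider output: V_out = 3.59 × 0.1261 = 0.4528 V.

V_out ≈ 0.453 V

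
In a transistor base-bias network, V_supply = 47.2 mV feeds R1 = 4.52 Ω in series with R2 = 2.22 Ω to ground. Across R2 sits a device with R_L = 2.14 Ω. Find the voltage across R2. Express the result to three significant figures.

V_out ≈ 9.17 mV

The load sits in parallel with R2, giving an effective lower resistance R2' = R2·R_L/(R2+R_L) = 1.090 Ω.
Then V_out = V_supply · R2'/(R1 + R2') = 47.2 × 1.090/5.610 = 9.168 mV.
(Unloaded it would be 15.5 mV; the load pulls it down.)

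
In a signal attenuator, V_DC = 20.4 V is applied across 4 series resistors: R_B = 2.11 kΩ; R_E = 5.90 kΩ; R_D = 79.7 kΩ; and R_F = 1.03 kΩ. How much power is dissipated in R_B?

ΣR = 88.74 kΩ → I = 20.4/88.74 = 0.2299 mA.
P(R_B) = I²·R_B = (0.2299)² × 2.11 = 0.1115 mW.

P ≈ 0.112 mW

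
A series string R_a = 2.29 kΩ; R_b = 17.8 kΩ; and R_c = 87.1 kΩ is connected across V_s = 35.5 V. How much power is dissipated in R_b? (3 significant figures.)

The common current is I = 35.5/107.2 = 0.3312 mA.
V(R_b) = I·R = 5.895 V; P = V·I = 5.895 × 0.3312 = 1.952 mW.

P ≈ 1.95 mW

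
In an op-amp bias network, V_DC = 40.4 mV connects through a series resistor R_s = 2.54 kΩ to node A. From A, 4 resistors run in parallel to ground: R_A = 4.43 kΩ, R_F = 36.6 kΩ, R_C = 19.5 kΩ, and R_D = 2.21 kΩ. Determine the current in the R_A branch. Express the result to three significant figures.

Equivalent of the parallel group: R_p = 1.321 kΩ.
Node voltage V_A = V_DC · R_p/(R_s + R_p) = 40.4 × 0.3422 = 13.82 mV.
Branch current I = V_A/R_A = 13.82/4.43 = 3.121 µA.
(Check via current divider: I_total = 10.46 µA; share G_k/ΣG = 0.2983 → same result.)

I ≈ 3.12 µA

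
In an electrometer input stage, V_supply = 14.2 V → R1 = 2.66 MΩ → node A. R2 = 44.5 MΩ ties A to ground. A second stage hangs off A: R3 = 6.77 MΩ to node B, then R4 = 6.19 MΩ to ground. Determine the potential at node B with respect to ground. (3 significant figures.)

V_B ≈ 5.36 V

Looking into the second stage from A: R3 + R4 = 12.96 MΩ appears in parallel with R2.
Effective lower resistance at A: R2 ‖ 12.96 = 10.04 MΩ.
V_A = 14.2 × 10.04/(2.66 + 10.04) = 11.23 V.
Then the unloaded second divider: V_B = V_A × R4/(R3+R4) = 11.23 × 0.4776 = 5.361 V.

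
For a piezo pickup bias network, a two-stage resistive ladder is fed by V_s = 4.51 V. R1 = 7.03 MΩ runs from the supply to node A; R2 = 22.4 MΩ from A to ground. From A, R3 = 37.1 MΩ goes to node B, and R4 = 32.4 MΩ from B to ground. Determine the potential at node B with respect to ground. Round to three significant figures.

The second stage (R3 + R4 = 69.50 MΩ) loads node A in parallel with R2.
Effective lower resistance at A: R2 ‖ 69.50 = 16.94 MΩ.
First divider: V_A = V_s · 16.94/(7.03 + 16.94) = 3.187 V.
Then the unloaded second divider: V_B = V_A × R4/(R3+R4) = 3.187 × 0.4662 = 1.486 V.

V_B ≈ 1.49 V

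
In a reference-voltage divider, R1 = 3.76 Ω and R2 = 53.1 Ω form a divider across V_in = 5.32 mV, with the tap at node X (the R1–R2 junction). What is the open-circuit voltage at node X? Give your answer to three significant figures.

V_th ≈ 4.97 mV

V_th is the unloaded tap voltage: V_in · R2/(R1+R2) = 5.32 × 0.9339 = 4.968 mV.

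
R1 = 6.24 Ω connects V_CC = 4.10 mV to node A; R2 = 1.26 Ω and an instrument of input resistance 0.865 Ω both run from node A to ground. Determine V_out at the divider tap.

First combine the lower leg with the load: R2 ‖ R_L = 0.5129 Ω.
Voltage divider with the loaded lower leg: V_out = 4.10 × 0.5129/(6.24 + 0.5129) = 4.10 × 0.07595 = 0.3114 mV.
(Unloaded it would be 0.689 mV; the load pulls it down.)

V_out ≈ 0.311 mV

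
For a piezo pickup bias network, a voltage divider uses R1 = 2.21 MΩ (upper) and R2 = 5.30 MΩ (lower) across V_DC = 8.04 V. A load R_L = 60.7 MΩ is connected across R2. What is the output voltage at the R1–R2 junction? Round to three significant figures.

R2 ‖ R_L = (5.30 × 60.7)/(5.30 + 60.7) = 4.874 MΩ.
Now apply the divider: V_out = 8.04 × 0.6880 = 5.532 V.
(Unloaded it would be 5.67 V; the load pulls it down.)

V_out ≈ 5.53 V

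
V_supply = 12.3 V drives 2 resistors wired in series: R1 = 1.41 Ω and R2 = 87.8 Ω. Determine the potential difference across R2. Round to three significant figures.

Total series resistance ΣR = 1.41 + 87.8 = 89.21 Ω.
Voltage divider: V = V_supply · (87.80 / 89.21) = 12.3 × 0.9842 = 12.11 V.

V ≈ 12.1 V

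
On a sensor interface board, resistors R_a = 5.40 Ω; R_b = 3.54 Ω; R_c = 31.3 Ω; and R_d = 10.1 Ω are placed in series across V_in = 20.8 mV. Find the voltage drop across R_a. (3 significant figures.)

V ≈ 2.23 mV

ΣR = 5.40 + 3.54 + 31.3 + 10.1 = 50.34 Ω.
By the voltage-divider rule, V = 20.8 × 5.400/50.34 = 2.231 mV.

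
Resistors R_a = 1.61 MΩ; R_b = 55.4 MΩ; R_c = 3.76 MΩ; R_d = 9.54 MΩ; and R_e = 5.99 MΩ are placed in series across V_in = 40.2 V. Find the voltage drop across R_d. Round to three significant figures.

ΣR = 1.61 + 55.4 + 3.76 + 9.54 + 5.99 = 76.30 MΩ.
Voltage divider: V = V_in · (9.540 / 76.30) = 40.2 × 0.1250 = 5.026 V.

V ≈ 5.03 V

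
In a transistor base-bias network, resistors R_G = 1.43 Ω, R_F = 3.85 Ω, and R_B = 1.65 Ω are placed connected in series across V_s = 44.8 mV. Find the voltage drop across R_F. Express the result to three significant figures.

V ≈ 24.9 mV

Series total: ΣR = 1.43 + 3.85 + 1.65 = 6.930 Ω.
Voltage divider: V = V_s · (3.850 / 6.930) = 44.8 × 0.5556 = 24.89 mV.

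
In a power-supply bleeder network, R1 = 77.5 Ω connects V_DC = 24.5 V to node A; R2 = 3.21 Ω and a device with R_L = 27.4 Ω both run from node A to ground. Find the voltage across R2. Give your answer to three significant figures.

R2 ‖ R_L = (3.21 × 27.4)/(3.21 + 27.4) = 2.873 Ω.
Then V_out = V_DC · R2'/(R1 + R2') = 24.5 × 2.873/80.37 = 0.8759 V.
(Unloaded it would be 0.974 V; the load pulls it down.)

V_out ≈ 0.876 V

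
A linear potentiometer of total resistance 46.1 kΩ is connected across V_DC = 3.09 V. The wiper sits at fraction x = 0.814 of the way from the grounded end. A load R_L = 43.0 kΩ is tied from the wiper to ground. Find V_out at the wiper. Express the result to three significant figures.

The pot divides into 8.575 kΩ above the wiper and 37.53 kΩ below.
R_L loads the lower segment: effective lower R = 20.04 kΩ.
Then V_out = V_DC · 20.04/(8.575 + 20.04) = 2.164 V.

V_out ≈ 2.16 V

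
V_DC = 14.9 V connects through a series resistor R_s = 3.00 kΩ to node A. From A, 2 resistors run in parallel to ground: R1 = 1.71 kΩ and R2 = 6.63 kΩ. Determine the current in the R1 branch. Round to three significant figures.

I ≈ 2.72 mA

Combine the parallel branches: R_p = (1/1.71 + 1/6.63)⁻¹ = 1.359 kΩ.
Node voltage V_A = V_DC · R_p/(R_s + R_p) = 14.9 × 0.3118 = 4.646 V.
I(R1) = V_A / R1 = 4.646/1.71 = 2.717 mA.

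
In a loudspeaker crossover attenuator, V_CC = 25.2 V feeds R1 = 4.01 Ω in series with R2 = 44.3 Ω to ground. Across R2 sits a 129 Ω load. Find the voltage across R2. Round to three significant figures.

V_out ≈ 22.5 V

First combine the lower leg with the load: R2 ‖ R_L = 32.98 Ω.
Then V_out = V_CC · R2'/(R1 + R2') = 25.2 × 32.98/36.99 = 22.47 V.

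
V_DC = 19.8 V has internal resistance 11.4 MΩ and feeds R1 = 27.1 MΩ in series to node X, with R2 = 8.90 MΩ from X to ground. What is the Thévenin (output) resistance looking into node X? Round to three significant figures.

R_th ≈ 7.23 MΩ

R1' = 11.4 + 27.1 = 38.50 MΩ (source resistance + R1).
Zeroing V_DC shorts the top of R1' to ground, so R_th = R1' ‖ R2 = 7.229 MΩ.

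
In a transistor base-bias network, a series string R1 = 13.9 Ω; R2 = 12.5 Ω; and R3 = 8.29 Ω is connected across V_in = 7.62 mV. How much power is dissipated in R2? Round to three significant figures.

ΣR = 34.69 Ω → I = 7.62/34.69 = 0.2197 mA.
P(R2) = I²·R2 = (0.2197)² × 12.5 = 0.6031 µW.

P ≈ 0.603 µW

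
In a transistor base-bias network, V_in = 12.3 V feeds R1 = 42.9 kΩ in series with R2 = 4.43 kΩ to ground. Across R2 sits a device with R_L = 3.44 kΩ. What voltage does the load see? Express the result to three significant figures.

The load sits in parallel with R2, giving an effective lower resistance R2' = R2·R_L/(R2+R_L) = 1.936 kΩ.
Now apply the divider: V_out = 12.3 × 0.04319 = 0.5312 V.

V_out ≈ 0.531 V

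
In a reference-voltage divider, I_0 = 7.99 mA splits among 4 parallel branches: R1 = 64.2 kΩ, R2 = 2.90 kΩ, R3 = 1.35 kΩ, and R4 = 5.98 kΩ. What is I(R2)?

Total conductance ΣG = 1/64.2 + 1/2.90 + 1/1.35 + 1/5.98 = 1.268 (units of 1/kΩ).
Current divider: I(R2) = I_0 · G_k/ΣG = 7.99 × (0.3448/1.268) = 7.99 × 0.2719 = 2.172 mA.

I ≈ 2.17 mA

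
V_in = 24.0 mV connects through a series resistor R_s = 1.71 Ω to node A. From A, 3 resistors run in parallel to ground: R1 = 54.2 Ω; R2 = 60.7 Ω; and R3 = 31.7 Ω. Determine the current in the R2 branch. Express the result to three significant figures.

I ≈ 0.355 mA

Equivalent of the parallel group: R_p = 15.04 Ω.
V_A by voltage divider: V_A = 24.0 × 15.04/(1.71 + 15.04) = 21.55 mV.
I(R2) = V_A / R2 = 21.55/60.7 = 0.3550 mA.
(Check via current divider: I_total = 1.432 mA; share G_k/ΣG = 0.2478 → same result.)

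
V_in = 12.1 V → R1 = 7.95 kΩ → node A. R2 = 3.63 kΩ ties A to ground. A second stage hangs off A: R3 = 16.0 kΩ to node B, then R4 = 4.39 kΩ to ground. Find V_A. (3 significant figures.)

Looking into the second stage from A: R3 + R4 = 20.39 kΩ appears in parallel with R2.
Effective lower resistance at A: R2 ‖ 20.39 = 3.081 kΩ.
So V_A = 12.1 × 0.2793 = 3.380 V.

V_A ≈ 3.38 V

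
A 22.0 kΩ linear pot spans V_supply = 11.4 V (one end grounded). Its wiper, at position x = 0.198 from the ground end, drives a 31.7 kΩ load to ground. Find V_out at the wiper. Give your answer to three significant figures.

V_out ≈ 2.03 V

Split the track: R_lower = x·R_p = 4.356 kΩ, R_upper = (1−x)·R_p = 17.64 kΩ.
R_L loads the lower segment: effective lower R = 3.830 kΩ.
Then V_out = V_supply · 3.830/(17.64 + 3.830) = 2.033 V.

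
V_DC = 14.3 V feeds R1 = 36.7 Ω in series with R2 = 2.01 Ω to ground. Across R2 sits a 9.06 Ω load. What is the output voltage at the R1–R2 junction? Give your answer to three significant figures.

V_out ≈ 0.613 V

First combine the lower leg with the load: R2 ‖ R_L = 1.645 Ω.
Voltage divider with the loaded lower leg: V_out = 14.3 × 1.645/(36.7 + 1.645) = 14.3 × 0.04290 = 0.6135 V.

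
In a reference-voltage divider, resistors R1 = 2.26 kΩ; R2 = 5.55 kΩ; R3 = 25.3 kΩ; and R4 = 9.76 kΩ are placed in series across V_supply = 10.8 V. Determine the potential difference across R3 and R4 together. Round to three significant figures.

Total series resistance ΣR = 2.26 + 5.55 + 25.3 + 9.76 = 42.87 kΩ.
R_{R3..R4} = 25.3 + 9.76 = 35.06 kΩ.
Voltage divider: V = V_supply · (35.06 / 42.87) = 10.8 × 0.8178 = 8.832 V.

V ≈ 8.83 V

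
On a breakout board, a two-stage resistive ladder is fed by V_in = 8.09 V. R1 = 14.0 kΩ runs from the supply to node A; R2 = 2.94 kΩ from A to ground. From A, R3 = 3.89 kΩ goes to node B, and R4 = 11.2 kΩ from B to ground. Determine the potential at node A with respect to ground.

Node A sees R2 in parallel with the series input of stage 2, R3 + R4 = 15.09 kΩ.
R2 ‖ (R3+R4) = 2.461 kΩ.
First divider: V_A = V_in · 2.461/(14.0 + 2.461) = 1.209 V.

V_A ≈ 1.21 V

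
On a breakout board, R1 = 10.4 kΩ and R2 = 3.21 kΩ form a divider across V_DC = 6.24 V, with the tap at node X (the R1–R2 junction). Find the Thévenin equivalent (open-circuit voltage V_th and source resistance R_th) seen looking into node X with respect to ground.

V_th ≈ 1.47 V, R_th ≈ 2.45 kΩ

Open-circuit (no load on X): V_th = V_DC · R2/(R1 + R2) = 6.24 × 3.21/(10.40 + 3.21) = 1.472 V.
Zeroing V_DC shorts the top of R1 to ground, so R_th = R1 ‖ R2 = 2.453 kΩ.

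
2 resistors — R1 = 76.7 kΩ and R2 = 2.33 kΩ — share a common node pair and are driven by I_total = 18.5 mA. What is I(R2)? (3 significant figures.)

I ≈ 18.0 mA

For two parallel branches, I_k = I_total · (other R)/(sum of R).
So I = 18.5 × 76.7/79.03 = 17.95 mA.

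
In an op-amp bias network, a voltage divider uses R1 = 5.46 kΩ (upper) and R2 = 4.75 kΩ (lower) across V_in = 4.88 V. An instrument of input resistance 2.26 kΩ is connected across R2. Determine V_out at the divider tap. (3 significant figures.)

First combine the lower leg with the load: R2 ‖ R_L = 1.531 kΩ.
Voltage divider with the loaded lower leg: V_out = 4.88 × 1.531/(5.46 + 1.531) = 4.88 × 0.2190 = 1.069 V.
(Unloaded it would be 2.27 V; the load pulls it down.)

V_out ≈ 1.07 V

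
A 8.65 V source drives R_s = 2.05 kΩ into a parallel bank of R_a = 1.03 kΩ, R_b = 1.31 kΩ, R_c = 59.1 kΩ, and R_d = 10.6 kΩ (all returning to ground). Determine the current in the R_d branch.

I ≈ 0.171 mA

Combine the parallel branches: R_p = (1/1.03 + 1/1.31 + 1/59.1 + 1/10.6)⁻¹ = 0.5419 kΩ.
V_A = 8.65 × 0.5419/2.592 = 1.808 V.
I(R_d) = V_A / R_d = 1.808/10.6 = 0.1706 mA.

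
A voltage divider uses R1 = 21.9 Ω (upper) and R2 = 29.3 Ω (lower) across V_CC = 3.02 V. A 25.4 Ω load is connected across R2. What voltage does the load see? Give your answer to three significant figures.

R2 ‖ R_L = (29.3 × 25.4)/(29.3 + 25.4) = 13.61 Ω.
Voltage divider with the loaded lower leg: V_out = 3.02 × 13.61/(21.9 + 13.61) = 3.02 × 0.3832 = 1.157 V.
(Unloaded it would be 1.73 V; the load pulls it down.)

V_out ≈ 1.16 V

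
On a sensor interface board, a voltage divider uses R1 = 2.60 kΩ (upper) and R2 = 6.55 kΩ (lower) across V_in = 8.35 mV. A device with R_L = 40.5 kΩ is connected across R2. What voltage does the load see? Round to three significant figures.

R2 ‖ R_L = (6.55 × 40.5)/(6.55 + 40.5) = 5.638 kΩ.
Voltage divider with the loaded lower leg: V_out = 8.35 × 5.638/(2.60 + 5.638) = 8.35 × 0.6844 = 5.715 mV.
(Unloaded it would be 5.98 mV; the load pulls it down.)

V_out ≈ 5.71 mV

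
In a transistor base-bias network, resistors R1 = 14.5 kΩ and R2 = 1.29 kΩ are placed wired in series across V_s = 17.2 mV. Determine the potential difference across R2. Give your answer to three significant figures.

ΣR = 14.5 + 1.29 = 15.79 kΩ.
V = V_s · R/ΣR = 17.2 × 0.08170 = 1.405 mV.

V ≈ 1.41 mV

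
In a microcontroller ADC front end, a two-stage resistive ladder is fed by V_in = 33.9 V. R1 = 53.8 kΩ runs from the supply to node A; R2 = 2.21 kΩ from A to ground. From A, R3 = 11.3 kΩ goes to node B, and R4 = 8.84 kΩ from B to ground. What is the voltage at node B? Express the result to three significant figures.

V_B ≈ 0.531 V

Looking into the second stage from A: R3 + R4 = 20.14 kΩ appears in parallel with R2.
Effective lower resistance at A: R2 ‖ 20.14 = 1.991 kΩ.
First divider: V_A = V_in · 1.991/(53.8 + 1.991) = 1.210 V.
Then the unloaded second divider: V_B = V_A × R4/(R3+R4) = 1.210 × 0.4389 = 0.5311 V.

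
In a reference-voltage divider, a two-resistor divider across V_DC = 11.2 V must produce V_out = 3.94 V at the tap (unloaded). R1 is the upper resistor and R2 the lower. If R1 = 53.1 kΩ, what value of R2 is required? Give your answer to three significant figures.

The divider ratio is R2/(R1+R2) = 3.94/11.2 = 0.3518.
So R2 = R1 · V_out/(V_DC − V_out) = 53.1 × 3.94/(11.2 − 3.94) = 53.1 × 0.5427 = 28.82 kΩ.

R2 ≈ 28.8 kΩ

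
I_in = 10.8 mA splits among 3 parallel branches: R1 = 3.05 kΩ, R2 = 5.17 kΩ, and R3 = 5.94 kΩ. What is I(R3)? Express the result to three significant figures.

Conductances: ΣG = 1/3.05 + 1/5.17 + 1/5.94 = 0.6896 (1/kΩ).
By the current-divider rule, I = I_in · G_k/ΣG = 10.8 × 0.2441 = 2.636 mA.

I ≈ 2.64 mA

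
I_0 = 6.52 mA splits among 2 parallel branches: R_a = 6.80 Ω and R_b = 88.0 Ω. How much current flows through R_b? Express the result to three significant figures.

I ≈ 0.468 mA

Two-branch current divider: I_k = I_0 · R_other/(R_1 + R_2).
So I = 6.52 × 6.80/94.80 = 0.4677 mA.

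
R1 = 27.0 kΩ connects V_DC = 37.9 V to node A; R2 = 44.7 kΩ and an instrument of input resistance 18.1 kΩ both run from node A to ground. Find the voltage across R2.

First combine the lower leg with the load: R2 ‖ R_L = 12.88 kΩ.
Then V_out = V_DC · R2'/(R1 + R2') = 37.9 × 12.88/39.88 = 12.24 V.
(Unloaded it would be 23.6 V; the load pulls it down.)

V_out ≈ 12.2 V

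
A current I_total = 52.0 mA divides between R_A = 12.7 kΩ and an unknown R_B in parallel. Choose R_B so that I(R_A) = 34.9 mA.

Two-branch current divider: I_A = I_total · R_B/(R_A + R_B).
With f = 0.6712, R_B = R_A · f/(1−f) = 12.7 × 2.041 = 25.92 kΩ.

R_B ≈ 25.9 kΩ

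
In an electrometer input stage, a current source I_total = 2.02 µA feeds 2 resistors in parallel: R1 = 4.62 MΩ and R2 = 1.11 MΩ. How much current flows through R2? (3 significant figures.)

I ≈ 1.63 µA

For two parallel branches, I_k = I_total · (other R)/(sum of R).
So I = 2.02 × 4.62/5.730 = 1.629 µA.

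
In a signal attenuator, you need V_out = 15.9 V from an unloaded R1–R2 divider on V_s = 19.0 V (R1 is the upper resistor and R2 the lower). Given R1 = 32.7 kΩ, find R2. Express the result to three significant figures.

R2 ≈ 168 kΩ

Required fraction k = V_out/V_s = 0.8368.
R2 = R1 · 0.8368/(1 − 0.8368) = 167.7 kΩ.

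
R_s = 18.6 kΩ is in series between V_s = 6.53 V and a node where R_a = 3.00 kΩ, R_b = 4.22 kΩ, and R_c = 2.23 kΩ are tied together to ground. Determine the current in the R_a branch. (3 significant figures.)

I ≈ 0.109 mA

Parallel bank: R_p = 1/(1/3.00 + 1/4.22 + 1/2.23) = 0.9816 kΩ.
V_A by voltage divider: V_A = 6.53 × 0.9816/(18.6 + 0.9816) = 0.3273 V.
Branch current I = V_A/R_a = 0.3273/3.00 = 0.1091 mA.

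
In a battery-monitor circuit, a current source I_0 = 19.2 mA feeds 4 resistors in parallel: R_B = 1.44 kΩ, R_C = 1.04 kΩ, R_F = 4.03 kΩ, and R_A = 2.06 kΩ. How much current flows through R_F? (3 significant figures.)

I ≈ 1.99 mA

Conductances: ΣG = 1/1.44 + 1/1.04 + 1/4.03 + 1/2.06 = 2.390 (1/kΩ).
By the current-divider rule, I = I_0 · G_k/ΣG = 19.2 × 0.1038 = 1.994 mA.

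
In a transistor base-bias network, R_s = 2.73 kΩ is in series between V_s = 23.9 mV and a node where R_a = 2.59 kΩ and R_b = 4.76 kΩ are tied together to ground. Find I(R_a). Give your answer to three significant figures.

Parallel bank: R_p = 1/(1/2.59 + 1/4.76) = 1.677 kΩ.
V_A = 23.9 × 1.677/4.407 = 9.096 mV.
Branch current I = V_A/R_a = 9.096/2.59 = 3.512 µA.
(Equivalently: I_total = 5.423 µA, then current-divider fraction G_k/ΣG = 0.6476.)

I ≈ 3.51 µA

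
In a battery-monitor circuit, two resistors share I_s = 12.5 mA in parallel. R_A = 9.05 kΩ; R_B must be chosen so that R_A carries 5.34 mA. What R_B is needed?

R_B ≈ 6.75 kΩ

Two-branch current divider: I_A = I_s · R_B/(R_A + R_B).
With f = 0.4272, R_B = R_A · f/(1−f) = 9.05 × 0.7458 = 6.750 kΩ.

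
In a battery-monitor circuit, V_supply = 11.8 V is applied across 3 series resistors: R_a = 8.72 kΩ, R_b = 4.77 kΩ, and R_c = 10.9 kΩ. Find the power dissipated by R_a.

P ≈ 2.04 mW

ΣR = 24.39 kΩ → I = 11.8/24.39 = 0.4838 mA.
V(R_a) = I·R = 4.219 V; P = V·I = 4.219 × 0.4838 = 2.041 mW.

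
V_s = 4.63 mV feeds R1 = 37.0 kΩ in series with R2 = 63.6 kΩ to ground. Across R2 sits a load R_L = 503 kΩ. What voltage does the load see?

V_out ≈ 2.80 mV

First combine the lower leg with the load: R2 ‖ R_L = 56.46 kΩ.
Voltage divider with the loaded lower leg: V_out = 4.63 × 56.46/(37.0 + 56.46) = 4.63 × 0.6041 = 2.797 mV.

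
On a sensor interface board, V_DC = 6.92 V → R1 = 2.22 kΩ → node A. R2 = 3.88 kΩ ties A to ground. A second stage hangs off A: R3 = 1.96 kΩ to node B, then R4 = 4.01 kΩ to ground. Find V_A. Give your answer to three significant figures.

Node A sees R2 in parallel with the series input of stage 2, R3 + R4 = 5.970 kΩ.
Effective lower resistance at A: R2 ‖ 5.970 = 2.352 kΩ.
So V_A = 6.92 × 0.5144 = 3.560 V.

V_A ≈ 3.56 V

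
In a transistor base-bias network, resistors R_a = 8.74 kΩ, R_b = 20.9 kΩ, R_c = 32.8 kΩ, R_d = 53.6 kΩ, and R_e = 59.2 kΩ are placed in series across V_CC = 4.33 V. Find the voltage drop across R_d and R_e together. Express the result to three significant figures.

V ≈ 2.79 V

Series total: ΣR = 8.74 + 20.9 + 32.8 + 53.6 + 59.2 = 175.2 kΩ.
R_{R_d..R_e} = 53.6 + 59.2 = 112.8 kΩ.
By the voltage-divider rule, V = 4.33 × 112.8/175.2 = 2.787 V.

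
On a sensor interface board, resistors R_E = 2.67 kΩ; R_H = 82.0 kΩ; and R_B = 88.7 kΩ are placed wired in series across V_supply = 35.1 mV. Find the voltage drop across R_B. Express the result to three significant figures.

Series total: ΣR = 2.67 + 82.0 + 88.7 = 173.4 kΩ.
By the voltage-divider rule, V = 35.1 × 88.70/173.4 = 17.96 mV.

V ≈ 18.0 mV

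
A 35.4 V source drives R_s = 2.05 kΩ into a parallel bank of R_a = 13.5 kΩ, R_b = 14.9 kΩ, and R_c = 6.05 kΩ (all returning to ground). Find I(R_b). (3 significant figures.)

Parallel bank: R_p = 1/(1/13.5 + 1/14.9 + 1/6.05) = 3.263 kΩ.
V_A by voltage divider: V_A = 35.4 × 3.263/(2.05 + 3.263) = 21.74 V.
I(R_b) = V_A / R_b = 21.74/14.9 = 1.459 mA.
(Equivalently: I_total = 6.663 mA, then current-divider fraction G_k/ΣG = 0.2190.)

I ≈ 1.46 mA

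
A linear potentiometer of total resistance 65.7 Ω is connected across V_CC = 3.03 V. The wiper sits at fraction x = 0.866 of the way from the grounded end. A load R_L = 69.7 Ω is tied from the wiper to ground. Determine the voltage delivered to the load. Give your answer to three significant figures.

Split the track: R_lower = x·R_p = 56.90 Ω, R_upper = (1−x)·R_p = 8.804 Ω.
R_L loads the lower segment: effective lower R = 31.33 Ω.
Loaded-divider output: V_out = 3.03 × 0.7806 = 2.365 V.

V_out ≈ 2.37 V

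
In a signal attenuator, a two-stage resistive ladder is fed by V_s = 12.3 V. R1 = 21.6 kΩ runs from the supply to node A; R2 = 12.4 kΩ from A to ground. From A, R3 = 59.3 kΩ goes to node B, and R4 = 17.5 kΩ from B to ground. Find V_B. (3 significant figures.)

Looking into the second stage from A: R3 + R4 = 76.80 kΩ appears in parallel with R2.
R2 ‖ (R3+R4) = 10.68 kΩ.
First divider: V_A = V_s · 10.68/(21.6 + 10.68) = 4.069 V.
Then the unloaded second divider: V_B = V_A × R4/(R3+R4) = 4.069 × 0.2279 = 0.9271 V.

V_B ≈ 0.927 V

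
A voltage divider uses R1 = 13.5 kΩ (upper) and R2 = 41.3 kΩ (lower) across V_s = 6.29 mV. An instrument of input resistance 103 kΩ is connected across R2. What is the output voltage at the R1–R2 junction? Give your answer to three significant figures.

The load sits in parallel with R2, giving an effective lower resistance R2' = R2·R_L/(R2+R_L) = 29.48 kΩ.
Now apply the divider: V_out = 6.29 × 0.6859 = 4.314 mV.
(Unloaded it would be 4.74 mV; the load pulls it down.)

V_out ≈ 4.31 mV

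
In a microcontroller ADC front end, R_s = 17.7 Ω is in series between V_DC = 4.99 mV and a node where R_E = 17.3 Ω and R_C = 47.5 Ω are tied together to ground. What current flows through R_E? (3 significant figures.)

Parallel bank: R_p = 1/(1/17.3 + 1/47.5) = 12.68 Ω.
V_A by voltage divider: V_A = 4.99 × 12.68/(17.7 + 12.68) = 2.083 mV.
Branch current I = V_A/R_E = 2.083/17.3 = 0.1204 mA.

I ≈ 0.120 mA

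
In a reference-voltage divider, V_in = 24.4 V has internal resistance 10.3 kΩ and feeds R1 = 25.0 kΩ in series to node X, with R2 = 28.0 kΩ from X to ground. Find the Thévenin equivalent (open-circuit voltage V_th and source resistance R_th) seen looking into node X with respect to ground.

V_th ≈ 10.8 V, R_th ≈ 15.6 kΩ

R1' = 10.3 + 25.0 = 35.30 kΩ (source resistance + R1).
Open-circuit (no load on X): V_th = V_in · R2/(R1' + R2) = 24.4 × 28.0/(35.30 + 28.0) = 10.79 V.
Looking into X with the source shorted: R_th = R1'·R2/(R1'+R2) = 35.30 × 28.0/63.30 = 15.61 kΩ.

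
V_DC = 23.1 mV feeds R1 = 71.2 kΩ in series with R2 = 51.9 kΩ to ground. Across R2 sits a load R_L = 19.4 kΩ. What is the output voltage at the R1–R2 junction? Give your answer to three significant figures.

The load sits in parallel with R2, giving an effective lower resistance R2' = R2·R_L/(R2+R_L) = 14.12 kΩ.
Voltage divider with the loaded lower leg: V_out = 23.1 × 14.12/(71.2 + 14.12) = 23.1 × 0.1655 = 3.823 mV.
(Unloaded it would be 9.74 mV; the load pulls it down.)

V_out ≈ 3.82 mV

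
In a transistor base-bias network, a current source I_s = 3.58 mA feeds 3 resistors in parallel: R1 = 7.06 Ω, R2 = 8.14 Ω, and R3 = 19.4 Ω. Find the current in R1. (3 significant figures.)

Total conductance ΣG = 1/7.06 + 1/8.14 + 1/19.4 = 0.3160 (units of 1/Ω).
By the current-divider rule, I = I_s · G_k/ΣG = 3.58 × 0.4482 = 1.604 mA.

I ≈ 1.60 mA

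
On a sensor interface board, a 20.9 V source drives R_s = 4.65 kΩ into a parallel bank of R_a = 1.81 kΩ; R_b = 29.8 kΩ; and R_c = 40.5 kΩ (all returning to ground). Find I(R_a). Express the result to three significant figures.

Combine the parallel branches: R_p = (1/1.81 + 1/29.8 + 1/40.5)⁻¹ = 1.637 kΩ.
V_A by voltage divider: V_A = 20.9 × 1.637/(4.65 + 1.637) = 5.443 V.
I(R_a) = V_A / R_a = 5.443/1.81 = 3.007 mA.

I ≈ 3.01 mA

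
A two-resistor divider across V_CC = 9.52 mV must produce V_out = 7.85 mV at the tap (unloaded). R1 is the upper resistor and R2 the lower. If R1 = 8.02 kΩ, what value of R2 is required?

R2 ≈ 37.7 kΩ

Required fraction k = V_out/V_CC = 0.8246.
Rearranging, R2 = R1·k/(1−k) = 8.02 × 4.701 = 37.70 kΩ.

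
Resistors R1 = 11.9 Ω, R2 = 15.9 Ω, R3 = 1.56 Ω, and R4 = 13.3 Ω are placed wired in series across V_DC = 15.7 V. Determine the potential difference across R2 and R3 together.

Total series resistance ΣR = 11.9 + 15.9 + 1.56 + 13.3 = 42.66 Ω.
R_{R2..R3} = 15.9 + 1.56 = 17.46 Ω.
V = V_DC · R/ΣR = 15.7 × 0.4093 = 6.426 V.

V ≈ 6.43 V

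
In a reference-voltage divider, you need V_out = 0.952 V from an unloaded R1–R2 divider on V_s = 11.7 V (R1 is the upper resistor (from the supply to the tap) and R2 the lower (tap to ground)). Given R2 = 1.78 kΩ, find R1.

R1 ≈ 20.1 kΩ

V_out/V_s = R2/(R1+R2) = 0.08137.
So R1 = R2 · (V_s/V_out − 1) = 1.78 × (11.7/0.952 − 1) = 1.78 × 11.29 = 20.10 kΩ.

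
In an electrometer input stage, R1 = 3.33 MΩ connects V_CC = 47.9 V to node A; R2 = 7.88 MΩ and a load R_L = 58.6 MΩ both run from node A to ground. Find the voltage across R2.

V_out ≈ 32.4 V

The load sits in parallel with R2, giving an effective lower resistance R2' = R2·R_L/(R2+R_L) = 6.946 MΩ.
Now apply the divider: V_out = 47.9 × 0.6759 = 32.38 V.
(Unloaded it would be 33.7 V; the load pulls it down.)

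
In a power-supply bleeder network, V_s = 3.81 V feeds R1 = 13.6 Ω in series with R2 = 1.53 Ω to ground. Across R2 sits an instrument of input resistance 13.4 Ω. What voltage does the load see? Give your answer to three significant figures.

R2 ‖ R_L = (1.53 × 13.4)/(1.53 + 13.4) = 1.373 Ω.
Voltage divider with the loaded lower leg: V_out = 3.81 × 1.373/(13.6 + 1.373) = 3.81 × 0.09171 = 0.3494 V.
(Unloaded it would be 0.385 V; the load pulls it down.)

V_out ≈ 0.349 V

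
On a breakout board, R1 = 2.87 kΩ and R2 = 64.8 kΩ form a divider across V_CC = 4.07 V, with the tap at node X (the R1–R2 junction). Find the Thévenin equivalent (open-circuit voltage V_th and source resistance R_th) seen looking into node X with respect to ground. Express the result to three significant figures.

Open-circuit (no load on X): V_th = V_CC · R2/(R1 + R2) = 4.07 × 64.8/(2.870 + 64.8) = 3.897 V.
With V_CC suppressed (replaced by a short), R_th = R1 ‖ R2 = (2.870 × 64.8)/(2.870 + 64.8) = 2.748 kΩ.

V_th ≈ 3.90 V, R_th ≈ 2.75 kΩ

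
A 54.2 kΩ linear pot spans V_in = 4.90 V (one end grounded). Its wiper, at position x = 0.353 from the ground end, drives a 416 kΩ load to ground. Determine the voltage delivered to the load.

V_out ≈ 1.68 V

Lower segment x·R_p = 19.13 kΩ; upper segment (1−x)·R_p = 35.07 kΩ.
R_L loads the lower segment: effective lower R = 18.29 kΩ.
Loaded-divider output: V_out = 4.90 × 0.3428 = 1.680 V.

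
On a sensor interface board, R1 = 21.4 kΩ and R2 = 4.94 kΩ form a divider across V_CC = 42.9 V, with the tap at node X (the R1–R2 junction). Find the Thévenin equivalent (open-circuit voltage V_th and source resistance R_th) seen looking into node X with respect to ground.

V_th ≈ 8.05 V, R_th ≈ 4.01 kΩ

With X open, the divider is unloaded: V_th = 42.9 × 4.94/26.34 = 8.046 V.
With V_CC suppressed (replaced by a short), R_th = R1 ‖ R2 = (21.40 × 4.94)/(21.40 + 4.94) = 4.014 kΩ.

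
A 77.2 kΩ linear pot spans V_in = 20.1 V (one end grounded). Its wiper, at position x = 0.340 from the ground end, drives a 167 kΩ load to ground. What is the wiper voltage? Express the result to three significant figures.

V_out ≈ 6.19 V

Lower segment x·R_p = 26.25 kΩ; upper segment (1−x)·R_p = 50.95 kΩ.
Lower segment in parallel with the load: 26.25 ‖ 167 = 22.68 kΩ.
Loaded-divider output: V_out = 20.1 × 0.3080 = 6.192 V.
(Unloaded: V_out = x·V_in = 6.83 V.)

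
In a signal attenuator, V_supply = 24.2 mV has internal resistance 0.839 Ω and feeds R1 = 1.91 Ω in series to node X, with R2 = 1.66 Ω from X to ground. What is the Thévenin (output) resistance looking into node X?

R_th ≈ 1.04 Ω

R1' = 0.839 + 1.91 = 2.749 Ω (source resistance + R1).
With V_supply suppressed (replaced by a short), R_th = R1' ‖ R2 = (2.749 × 1.66)/(2.749 + 1.66) = 1.035 Ω.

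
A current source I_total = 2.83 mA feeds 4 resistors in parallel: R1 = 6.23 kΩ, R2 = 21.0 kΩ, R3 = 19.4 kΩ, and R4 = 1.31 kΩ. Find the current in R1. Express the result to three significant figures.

Total conductance ΣG = 1/6.23 + 1/21.0 + 1/19.4 + 1/1.31 = 1.023 (units of 1/kΩ).
Current divider: I(R1) = I_total · G_k/ΣG = 2.83 × (0.1605/1.023) = 2.83 × 0.1569 = 0.4440 mA.

I ≈ 0.444 mA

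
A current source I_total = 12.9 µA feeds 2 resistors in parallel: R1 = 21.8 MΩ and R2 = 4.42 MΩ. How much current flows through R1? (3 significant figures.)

I ≈ 2.17 µA

Two-branch current divider: I_k = I_total · R_other/(R_1 + R_2).
I(R1) = 12.9 × 4.42/(21.8 + 4.42) = 12.9 × 0.1686 = 2.175 µA.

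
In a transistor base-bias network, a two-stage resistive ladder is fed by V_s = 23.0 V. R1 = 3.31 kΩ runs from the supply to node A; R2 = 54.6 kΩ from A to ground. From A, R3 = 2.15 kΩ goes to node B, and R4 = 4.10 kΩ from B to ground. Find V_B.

V_B ≈ 9.49 V

The second stage (R3 + R4 = 6.250 kΩ) loads node A in parallel with R2.
R2 ‖ (R3+R4) = 5.608 kΩ.
First divider: V_A = V_s · 5.608/(3.31 + 5.608) = 14.46 V.
Stage 2 is unloaded, so V_B = V_A · R4/(R3+R4) = 14.46 × 4.10/6.250 = 9.488 V.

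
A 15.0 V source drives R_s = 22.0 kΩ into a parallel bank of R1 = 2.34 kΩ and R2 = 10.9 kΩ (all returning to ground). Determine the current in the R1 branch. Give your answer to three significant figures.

Parallel bank: R_p = 1/(1/2.34 + 1/10.9) = 1.926 kΩ.
Node voltage V_A = V_supply · R_p/(R_s + R_p) = 15.0 × 0.08051 = 1.208 V.
I(R1) = V_A / R1 = 1.208/2.34 = 0.5161 mA.

I ≈ 0.516 mA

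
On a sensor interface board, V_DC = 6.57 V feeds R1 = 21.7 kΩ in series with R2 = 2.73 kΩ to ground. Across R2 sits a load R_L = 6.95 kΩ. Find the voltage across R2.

R2 ‖ R_L = (2.73 × 6.95)/(2.73 + 6.95) = 1.960 kΩ.
Voltage divider with the loaded lower leg: V_out = 6.57 × 1.960/(21.7 + 1.960) = 6.57 × 0.08284 = 0.5443 V.
(Unloaded it would be 0.734 V; the load pulls it down.)

V_out ≈ 0.544 V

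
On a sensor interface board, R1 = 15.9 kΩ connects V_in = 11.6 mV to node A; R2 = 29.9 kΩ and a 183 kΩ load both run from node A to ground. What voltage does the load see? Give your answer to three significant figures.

First combine the lower leg with the load: R2 ‖ R_L = 25.70 kΩ.
Then V_out = V_in · R2'/(R1 + R2') = 11.6 × 25.70/41.60 = 7.166 mV.
(Unloaded it would be 7.57 mV; the load pulls it down.)

V_out ≈ 7.17 mV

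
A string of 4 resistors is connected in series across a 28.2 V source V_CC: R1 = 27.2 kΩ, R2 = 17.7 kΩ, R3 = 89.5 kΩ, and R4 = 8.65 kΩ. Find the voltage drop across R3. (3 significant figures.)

V ≈ 17.6 V

Total series resistance ΣR = 27.2 + 17.7 + 89.5 + 8.65 = 143.1 kΩ.
V = V_CC · R/ΣR = 28.2 × 0.6257 = 17.64 V.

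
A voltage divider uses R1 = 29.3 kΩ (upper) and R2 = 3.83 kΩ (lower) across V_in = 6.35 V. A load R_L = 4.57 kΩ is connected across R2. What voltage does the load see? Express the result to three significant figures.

V_out ≈ 0.422 V

R2 ‖ R_L = (3.83 × 4.57)/(3.83 + 4.57) = 2.084 kΩ.
Then V_out = V_in · R2'/(R1 + R2') = 6.35 × 2.084/31.38 = 0.4216 V.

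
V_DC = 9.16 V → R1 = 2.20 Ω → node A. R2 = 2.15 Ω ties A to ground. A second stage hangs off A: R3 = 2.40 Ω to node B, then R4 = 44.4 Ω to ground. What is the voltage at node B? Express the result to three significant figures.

The second stage (R3 + R4 = 46.80 Ω) loads node A in parallel with R2.
Effective lower resistance at A: R2 ‖ 46.80 = 2.056 Ω.
V_A = 9.16 × 2.056/(2.20 + 2.056) = 4.425 V.
V_B = V_A × 0.9487 = 4.198 V.

V_B ≈ 4.20 V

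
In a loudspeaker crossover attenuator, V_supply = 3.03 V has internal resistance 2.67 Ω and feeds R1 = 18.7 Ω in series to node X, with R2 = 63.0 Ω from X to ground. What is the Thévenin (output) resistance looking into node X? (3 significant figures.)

R1' = 2.67 + 18.7 = 21.37 Ω (source resistance + R1).
Zeroing V_supply shorts the top of R1' to ground, so R_th = R1' ‖ R2 = 15.96 Ω.

R_th ≈ 16.0 Ω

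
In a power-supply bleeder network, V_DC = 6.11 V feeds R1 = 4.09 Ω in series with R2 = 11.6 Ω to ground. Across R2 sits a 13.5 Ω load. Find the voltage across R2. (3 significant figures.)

R2 ‖ R_L = (11.6 × 13.5)/(11.6 + 13.5) = 6.239 Ω.
Voltage divider with the loaded lower leg: V_out = 6.11 × 6.239/(4.09 + 6.239) = 6.11 × 0.6040 = 3.691 V.

V_out ≈ 3.69 V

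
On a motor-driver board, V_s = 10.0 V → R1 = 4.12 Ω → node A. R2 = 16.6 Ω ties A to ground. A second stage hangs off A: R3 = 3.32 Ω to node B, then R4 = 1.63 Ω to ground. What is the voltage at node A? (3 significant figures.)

V_A ≈ 4.81 V

The second stage (R3 + R4 = 4.950 Ω) loads node A in parallel with R2.
R2 ‖ (R3+R4) = 3.813 Ω.
First divider: V_A = V_s · 3.813/(4.12 + 3.813) = 4.806 V.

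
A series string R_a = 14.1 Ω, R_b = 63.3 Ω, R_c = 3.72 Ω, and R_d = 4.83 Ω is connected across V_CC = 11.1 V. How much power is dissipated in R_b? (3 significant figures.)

Series current I = V_CC/ΣR = 11.1/85.95 = 0.1291 A.
V(R_b) = I·R = 8.175 V; P = V·I = 8.175 × 0.1291 = 1.056 W.

P ≈ 1.06 W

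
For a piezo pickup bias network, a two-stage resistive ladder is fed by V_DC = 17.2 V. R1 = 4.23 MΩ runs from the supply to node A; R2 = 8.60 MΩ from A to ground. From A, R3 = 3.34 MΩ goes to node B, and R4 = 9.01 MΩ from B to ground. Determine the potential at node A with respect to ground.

V_A ≈ 9.38 V

Node A sees R2 in parallel with the series input of stage 2, R3 + R4 = 12.35 MΩ.
Effective lower resistance at A: R2 ‖ 12.35 = 5.070 MΩ.
V_A = 17.2 × 5.070/(4.23 + 5.070) = 9.377 V.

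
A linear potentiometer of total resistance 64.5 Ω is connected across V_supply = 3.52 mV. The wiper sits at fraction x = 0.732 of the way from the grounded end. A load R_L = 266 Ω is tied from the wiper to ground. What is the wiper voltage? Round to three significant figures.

Split the track: R_lower = x·R_p = 47.21 Ω, R_upper = (1−x)·R_p = 17.29 Ω.
Lower segment in parallel with the load: 47.21 ‖ 266 = 40.10 Ω.
V_out = 3.52 × 40.10/(17.29 + 40.10) = 2.460 mV.
(Unloaded: V_out = x·V_supply = 2.58 mV.)

V_out ≈ 2.46 mV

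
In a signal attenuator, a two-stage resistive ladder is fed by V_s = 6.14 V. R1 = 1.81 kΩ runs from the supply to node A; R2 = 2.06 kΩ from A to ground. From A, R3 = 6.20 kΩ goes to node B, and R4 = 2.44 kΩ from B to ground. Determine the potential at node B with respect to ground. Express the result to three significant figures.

Node A sees R2 in parallel with the series input of stage 2, R3 + R4 = 8.640 kΩ.
Effective lower resistance at A: R2 ‖ 8.640 = 1.663 kΩ.
So V_A = 6.14 × 0.4789 = 2.940 V.
Then the unloaded second divider: V_B = V_A × R4/(R3+R4) = 2.940 × 0.2824 = 0.8304 V.

V_B ≈ 0.830 V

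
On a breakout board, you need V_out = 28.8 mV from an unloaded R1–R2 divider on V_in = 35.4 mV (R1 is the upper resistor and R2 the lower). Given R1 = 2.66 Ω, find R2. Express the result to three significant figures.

R2 ≈ 11.6 Ω

Required fraction k = V_out/V_in = 0.8136.
R2 = R1 · 0.8136/(1 − 0.8136) = 11.61 Ω.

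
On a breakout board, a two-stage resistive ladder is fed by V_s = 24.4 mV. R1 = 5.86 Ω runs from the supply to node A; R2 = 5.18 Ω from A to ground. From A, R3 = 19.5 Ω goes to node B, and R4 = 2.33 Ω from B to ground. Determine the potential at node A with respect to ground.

Node A sees R2 in parallel with the series input of stage 2, R3 + R4 = 21.83 Ω.
Effective lower resistance at A: R2 ‖ 21.83 = 4.187 Ω.
First divider: V_A = V_s · 4.187/(5.86 + 4.187) = 10.17 mV.

V_A ≈ 10.2 mV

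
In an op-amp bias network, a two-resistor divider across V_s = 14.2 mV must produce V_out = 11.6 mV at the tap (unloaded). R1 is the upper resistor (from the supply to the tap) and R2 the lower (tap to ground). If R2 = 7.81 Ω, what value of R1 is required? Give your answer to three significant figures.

R1 ≈ 1.75 Ω

V_out/V_s = R2/(R1+R2) = 0.8169.
So R1 = R2 · (V_s/V_out − 1) = 7.81 × (14.2/11.6 − 1) = 7.81 × 0.2241 = 1.751 Ω.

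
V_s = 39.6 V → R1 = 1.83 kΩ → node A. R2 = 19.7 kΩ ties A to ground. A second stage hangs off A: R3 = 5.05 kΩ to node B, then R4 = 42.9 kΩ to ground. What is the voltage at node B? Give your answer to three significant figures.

V_B ≈ 31.3 V

The second stage (R3 + R4 = 47.95 kΩ) loads node A in parallel with R2.
R2 ‖ (R3+R4) = 13.96 kΩ.
So V_A = 39.6 × 0.8841 = 35.01 V.
Stage 2 is unloaded, so V_B = V_A · R4/(R3+R4) = 35.01 × 42.9/47.95 = 31.32 V.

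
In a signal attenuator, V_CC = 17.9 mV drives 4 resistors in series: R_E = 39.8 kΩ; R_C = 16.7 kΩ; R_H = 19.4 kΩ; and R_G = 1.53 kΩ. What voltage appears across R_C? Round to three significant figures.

ΣR = 39.8 + 16.7 + 19.4 + 1.53 = 77.43 kΩ.
Voltage divider: V = V_CC · (16.70 / 77.43) = 17.9 × 0.2157 = 3.861 mV.

V ≈ 3.86 mV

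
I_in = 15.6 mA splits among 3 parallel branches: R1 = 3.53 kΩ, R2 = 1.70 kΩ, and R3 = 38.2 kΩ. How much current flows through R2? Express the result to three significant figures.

I ≈ 10.2 mA

Total conductance ΣG = 1/3.53 + 1/1.70 + 1/38.2 = 0.8977 (units of 1/kΩ).
R2 takes the fraction G_k/ΣG = 0.5882/0.8977 = 0.6553, so I = 15.6 × 0.6553 = 10.22 mA.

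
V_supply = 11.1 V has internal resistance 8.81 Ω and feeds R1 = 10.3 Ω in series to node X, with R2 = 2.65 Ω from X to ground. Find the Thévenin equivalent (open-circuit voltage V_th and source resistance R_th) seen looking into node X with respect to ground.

V_th ≈ 1.35 V, R_th ≈ 2.33 Ω

R1' = 8.81 + 10.3 = 19.11 Ω (source resistance + R1).
Open-circuit (no load on X): V_th = V_supply · R2/(R1' + R2) = 11.1 × 2.65/(19.11 + 2.65) = 1.352 V.
With V_supply suppressed (replaced by a short), R_th = R1' ‖ R2 = (19.11 × 2.65)/(19.11 + 2.65) = 2.327 Ω.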